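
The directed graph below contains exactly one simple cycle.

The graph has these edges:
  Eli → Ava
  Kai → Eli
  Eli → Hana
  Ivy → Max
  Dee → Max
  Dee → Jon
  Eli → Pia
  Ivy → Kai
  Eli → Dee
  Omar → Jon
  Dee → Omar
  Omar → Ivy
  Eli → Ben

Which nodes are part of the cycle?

Dee, Eli, Ivy, Kai, Omar

DFS with gray/black marking from Kai:
Kai gray
  Eli gray
    Pia gray
    Pia black
    Ava gray
    Ava black
    Dee gray
      Omar gray
        Ivy gray
          Max gray
          Max black
          Ivy→Kai: Kai is gray → back edge
Back edge closes the cycle Kai → Eli → Dee → Omar → Ivy → Kai; its vertices are {Dee, Eli, Ivy, Kai, Omar}.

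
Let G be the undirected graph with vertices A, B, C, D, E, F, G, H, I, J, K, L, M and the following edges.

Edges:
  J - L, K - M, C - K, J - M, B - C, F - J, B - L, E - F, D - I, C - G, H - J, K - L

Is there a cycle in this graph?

DFS, tracking each vertex's parent; an edge to a visited non-parent vertex closes a cycle.
Start from I:
visit I (parent –)
  visit D (parent I)
    D–I: parent, skip
visit A (parent –)
visit B (parent –)
  visit L (parent B)
    visit J (parent L)
      visit M (parent J)
        visit K (parent M)
          visit C (parent K)
            C–K: parent, skip
            C–B: B visited and ≠ parent → cycle
Cycle: B – L – J – M – K – C – B.

Yes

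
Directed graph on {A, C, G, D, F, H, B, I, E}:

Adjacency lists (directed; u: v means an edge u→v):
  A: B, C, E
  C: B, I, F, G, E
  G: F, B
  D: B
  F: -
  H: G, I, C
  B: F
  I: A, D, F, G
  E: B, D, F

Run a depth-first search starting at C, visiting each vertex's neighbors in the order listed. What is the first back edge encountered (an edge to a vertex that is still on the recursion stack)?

A→C

DFS from C (visiting each vertex's neighbors in the order listed); mark gray on enter, black on exit:
C gray
  B gray
    F gray
    F black
  B black
  I gray
    A gray
      A→B: B black — skip
      A→C: C is gray → back edge
First back edge: A → C.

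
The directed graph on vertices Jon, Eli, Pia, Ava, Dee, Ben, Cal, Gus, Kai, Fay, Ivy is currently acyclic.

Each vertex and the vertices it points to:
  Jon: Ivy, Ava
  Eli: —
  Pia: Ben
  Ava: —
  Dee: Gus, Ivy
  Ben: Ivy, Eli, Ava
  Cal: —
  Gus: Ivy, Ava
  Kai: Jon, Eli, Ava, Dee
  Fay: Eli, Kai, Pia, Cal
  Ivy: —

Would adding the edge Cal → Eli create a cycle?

No

Adding Cal→Eli creates a cycle iff Eli can already reach Cal.
Explore from Eli: no path reaches Cal. The graph stays acyclic.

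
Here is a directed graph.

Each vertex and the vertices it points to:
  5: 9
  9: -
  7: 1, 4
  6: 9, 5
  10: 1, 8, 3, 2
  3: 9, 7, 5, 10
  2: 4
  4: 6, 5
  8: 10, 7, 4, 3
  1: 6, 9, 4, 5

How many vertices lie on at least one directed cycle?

A vertex is on a directed cycle iff it belongs to a strongly connected component of size ≥ 2 (or has a self-loop).
The vertices on cycles are {3, 8, 10} — 3 in total.

3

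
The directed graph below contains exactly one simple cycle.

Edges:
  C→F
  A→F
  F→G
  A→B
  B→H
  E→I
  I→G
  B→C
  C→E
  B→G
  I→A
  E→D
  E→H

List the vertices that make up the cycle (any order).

A, B, C, E, I

DFS with gray/black marking from C:
C gray
  E gray
    D gray
    D black
    I gray
      G gray
      G black
      A gray
        B gray
          B→C: C is gray → back edge
Back edge closes the cycle C → E → I → A → B → C; its vertices are {A, B, C, E, I}.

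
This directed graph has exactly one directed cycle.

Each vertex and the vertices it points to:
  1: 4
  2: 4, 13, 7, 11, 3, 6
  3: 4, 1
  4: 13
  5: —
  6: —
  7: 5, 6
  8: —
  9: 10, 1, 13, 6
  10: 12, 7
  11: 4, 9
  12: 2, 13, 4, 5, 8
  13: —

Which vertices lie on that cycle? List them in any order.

2, 9, 10, 11, 12

DFS with gray/black marking from 10:
10 gray
  12 gray
    2 gray
      4 gray
        13 gray
        13 black
      4 black
      2→13: 13 black — skip
      7 gray
        5 gray
        5 black
        6 gray
        6 black
      7 black
      11 gray
        11→4: 4 black — skip
        9 gray
          9→10: 10 is gray → back edge
Back edge closes the cycle 10 → 12 → 2 → 11 → 9 → 10; its vertices are {2, 9, 10, 11, 12}.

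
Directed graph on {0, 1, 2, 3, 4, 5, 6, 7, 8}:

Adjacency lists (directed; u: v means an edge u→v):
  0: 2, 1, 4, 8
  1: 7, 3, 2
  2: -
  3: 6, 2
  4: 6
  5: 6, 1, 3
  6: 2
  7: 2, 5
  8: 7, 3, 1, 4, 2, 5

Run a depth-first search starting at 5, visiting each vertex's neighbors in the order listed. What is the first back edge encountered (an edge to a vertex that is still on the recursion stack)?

DFS from 5 (visiting each vertex's neighbors in the order listed); mark gray on enter, black on exit:
5 gray
  6 gray
    2 gray
    2 black
  6 black
  1 gray
    7 gray
      7→2: 2 black — skip
      7→5: 5 is gray → back edge
First back edge: 7 → 5.

7→5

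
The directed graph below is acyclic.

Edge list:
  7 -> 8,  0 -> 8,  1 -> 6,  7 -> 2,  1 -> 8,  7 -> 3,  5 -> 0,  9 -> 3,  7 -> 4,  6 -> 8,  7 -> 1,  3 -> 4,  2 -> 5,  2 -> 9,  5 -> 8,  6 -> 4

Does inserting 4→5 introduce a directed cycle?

No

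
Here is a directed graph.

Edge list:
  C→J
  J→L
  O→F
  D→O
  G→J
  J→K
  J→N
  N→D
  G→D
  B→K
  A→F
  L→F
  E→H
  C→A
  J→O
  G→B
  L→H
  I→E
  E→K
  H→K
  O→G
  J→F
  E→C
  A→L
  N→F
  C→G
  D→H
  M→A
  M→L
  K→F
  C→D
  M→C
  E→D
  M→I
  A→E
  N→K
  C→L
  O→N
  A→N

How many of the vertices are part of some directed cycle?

8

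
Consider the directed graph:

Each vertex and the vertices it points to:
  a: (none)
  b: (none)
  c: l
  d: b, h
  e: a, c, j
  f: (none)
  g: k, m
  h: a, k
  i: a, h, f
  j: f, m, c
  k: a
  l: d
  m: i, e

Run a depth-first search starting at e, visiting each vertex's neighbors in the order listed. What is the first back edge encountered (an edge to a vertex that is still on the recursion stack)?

m→e

DFS from e (visiting each vertex's neighbors in the order listed); mark gray on enter, black on exit:
e gray
  a gray
  a black
  c gray
    l gray
      d gray
        b gray
        b black
        h gray
          h→a: a black — skip
          k gray
            k→a: a black — skip
          k black
        h black
      d black
    l black
  c black
  j gray
    f gray
    f black
    m gray
      i gray
        i→a: a black — skip
        i→h: h black — skip
        i→f: f black — skip
      i black
      m→e: e is gray → back edge
First back edge: m → e.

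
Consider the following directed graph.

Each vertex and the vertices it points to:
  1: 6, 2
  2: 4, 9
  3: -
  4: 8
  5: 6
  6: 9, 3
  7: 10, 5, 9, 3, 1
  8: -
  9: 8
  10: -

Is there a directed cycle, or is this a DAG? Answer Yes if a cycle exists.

DFS with white/gray/black marking, starting from 10:
10 gray
10 black
1 gray
  6 gray
    9 gray
      8 gray
      8 black
    9 black
    3 gray
    3 black
  6 black
  2 gray
    4 gray
      4→8: 8 black — skip
    4 black
    2→9: 9 black — skip
  2 black
1 black
5 gray
  5→6: 6 black — skip
5 black
7 gray
  7→10: 10 black — skip
  7→5: 5 black — skip
  7→9: 9 black — skip
  7→3: 3 black — skip
  7→1: 1 black — skip
7 black
Every edge goes to a white or black vertex — no back edge, so the graph is acyclic.

No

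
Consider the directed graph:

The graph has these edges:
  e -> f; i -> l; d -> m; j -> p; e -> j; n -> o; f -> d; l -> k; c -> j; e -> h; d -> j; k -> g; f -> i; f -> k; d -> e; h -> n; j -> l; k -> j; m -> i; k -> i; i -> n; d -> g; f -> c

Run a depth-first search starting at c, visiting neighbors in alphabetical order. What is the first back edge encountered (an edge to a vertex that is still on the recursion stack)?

i->l

DFS from c (visiting neighbors in alphabetical order); mark gray on enter, black on exit:
c gray
  j gray
    l gray
      k gray
        g gray
        g black
        i gray
          i→l: l is gray → back edge
First back edge: i → l.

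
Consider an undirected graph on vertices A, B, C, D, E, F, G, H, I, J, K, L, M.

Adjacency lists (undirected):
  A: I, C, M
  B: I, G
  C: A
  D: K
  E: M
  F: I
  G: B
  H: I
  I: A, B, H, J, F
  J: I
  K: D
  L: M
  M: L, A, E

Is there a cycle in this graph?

No

DFS, tracking each vertex's parent; an edge to a visited non-parent vertex closes a cycle.
Start from A:
visit A (parent –)
  visit I (parent A)
    I–A: parent, skip
    visit B (parent I)
      B–I: parent, skip
      visit G (parent B)
        G–B: parent, skip
    visit H (parent I)
      H–I: parent, skip
    visit J (parent I)
      J–I: parent, skip
    visit F (parent I)
      F–I: parent, skip
  visit C (parent A)
    C–A: parent, skip
  visit M (parent A)
    visit L (parent M)
      L–M: parent, skip
    M–A: parent, skip
    visit E (parent M)
      E–M: parent, skip
visit D (parent –)
  visit K (parent D)
    K–D: parent, skip
No non-parent visited neighbor found — the graph is a forest.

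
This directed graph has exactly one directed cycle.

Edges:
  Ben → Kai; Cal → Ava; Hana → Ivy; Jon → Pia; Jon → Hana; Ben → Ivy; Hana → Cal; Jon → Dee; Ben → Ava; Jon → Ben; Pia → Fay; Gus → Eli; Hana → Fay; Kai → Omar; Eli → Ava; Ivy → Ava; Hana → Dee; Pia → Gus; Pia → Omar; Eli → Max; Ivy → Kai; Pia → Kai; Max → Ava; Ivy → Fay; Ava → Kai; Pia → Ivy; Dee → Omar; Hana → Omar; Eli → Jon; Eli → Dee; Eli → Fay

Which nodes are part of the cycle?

DFS with gray/black marking from Eli:
Eli gray
  Ava gray
    Kai gray
      Omar gray
      Omar black
    Kai black
  Ava black
  Fay gray
  Fay black
  Max gray
    Max→Ava: Ava black — skip
  Max black
  Dee gray
    Dee→Omar: Omar black — skip
  Dee black
  Jon gray
    Pia gray
      Pia→Omar: Omar black — skip
      Ivy gray
        Ivy→Fay: Fay black — skip
        Ivy→Kai: Kai black — skip
        Ivy→Ava: Ava black — skip
      Ivy black
      Pia→Kai: Kai black — skip
      Pia→Fay: Fay black — skip
      Gus gray
        Gus→Eli: Eli is gray → back edge
Back edge closes the cycle Eli → Jon → Pia → Gus → Eli; its vertices are {Eli, Gus, Jon, Pia}.

Eli, Gus, Jon, Pia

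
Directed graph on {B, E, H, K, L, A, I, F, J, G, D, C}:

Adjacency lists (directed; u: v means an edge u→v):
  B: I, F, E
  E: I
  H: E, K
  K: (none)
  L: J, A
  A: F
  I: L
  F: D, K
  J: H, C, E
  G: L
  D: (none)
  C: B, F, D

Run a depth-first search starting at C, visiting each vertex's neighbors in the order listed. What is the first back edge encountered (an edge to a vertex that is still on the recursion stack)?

DFS from C (visiting each vertex's neighbors in the order listed); mark gray on enter, black on exit:
C gray
  B gray
    I gray
      L gray
        J gray
          H gray
            E gray
              E→I: I is gray → back edge
First back edge: E → I.

E->I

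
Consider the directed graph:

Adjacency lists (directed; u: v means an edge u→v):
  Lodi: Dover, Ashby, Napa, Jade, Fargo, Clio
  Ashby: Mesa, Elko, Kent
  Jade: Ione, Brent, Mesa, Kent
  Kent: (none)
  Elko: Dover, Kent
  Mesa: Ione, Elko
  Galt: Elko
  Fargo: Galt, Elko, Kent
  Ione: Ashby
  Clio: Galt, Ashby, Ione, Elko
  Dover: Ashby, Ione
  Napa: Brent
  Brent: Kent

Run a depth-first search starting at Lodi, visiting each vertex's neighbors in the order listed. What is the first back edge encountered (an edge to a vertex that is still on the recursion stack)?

Ione→Ashby

DFS from Lodi (visiting each vertex's neighbors in the order listed); mark gray on enter, black on exit:
Lodi gray
  Dover gray
    Ashby gray
      Mesa gray
        Ione gray
          Ione→Ashby: Ashby is gray → back edge
First back edge: Ione → Ashby.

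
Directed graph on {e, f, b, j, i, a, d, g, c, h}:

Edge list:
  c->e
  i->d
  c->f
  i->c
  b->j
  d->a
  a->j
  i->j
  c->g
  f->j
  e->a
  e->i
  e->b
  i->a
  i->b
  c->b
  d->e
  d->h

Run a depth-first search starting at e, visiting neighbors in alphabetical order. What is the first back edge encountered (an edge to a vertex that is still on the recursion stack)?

DFS from e (visiting neighbors in alphabetical order); mark gray on enter, black on exit:
e gray
  a gray
    j gray
    j black
  a black
  b gray
    b→j: j black — skip
  b black
  i gray
    i→a: a black — skip
    i→b: b black — skip
    c gray
      c→b: b black — skip
      c→e: e is gray → back edge
First back edge: c → e.

c→e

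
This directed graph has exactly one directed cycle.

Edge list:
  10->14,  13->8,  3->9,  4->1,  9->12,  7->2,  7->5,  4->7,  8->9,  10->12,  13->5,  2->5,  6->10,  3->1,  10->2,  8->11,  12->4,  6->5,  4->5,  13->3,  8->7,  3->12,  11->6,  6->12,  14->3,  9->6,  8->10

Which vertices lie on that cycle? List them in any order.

DFS with gray/black marking from 3:
3 gray
  1 gray
  1 black
  12 gray
    4 gray
      7 gray
        2 gray
          5 gray
          5 black
        2 black
        7→5: 5 black — skip
      7 black
      4→1: 1 black — skip
      4→5: 5 black — skip
    4 black
  12 black
  9 gray
    6 gray
      6→5: 5 black — skip
      6→12: 12 black — skip
      10 gray
        14 gray
          14→3: 3 is gray → back edge
Back edge closes the cycle 3 → 9 → 6 → 10 → 14 → 3; its vertices are {3, 6, 9, 10, 14}.

3, 6, 9, 10, 14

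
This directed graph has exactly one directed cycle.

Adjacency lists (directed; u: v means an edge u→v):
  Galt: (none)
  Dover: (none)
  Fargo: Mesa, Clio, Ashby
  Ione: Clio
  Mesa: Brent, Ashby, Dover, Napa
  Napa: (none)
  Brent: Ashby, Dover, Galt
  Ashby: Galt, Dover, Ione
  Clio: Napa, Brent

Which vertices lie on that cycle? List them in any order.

DFS with gray/black marking from Clio:
Clio gray
  Napa gray
  Napa black
  Brent gray
    Ashby gray
      Galt gray
      Galt black
      Dover gray
      Dover black
      Ione gray
        Ione→Clio: Clio is gray → back edge
Back edge closes the cycle Clio → Brent → Ashby → Ione → Clio; its vertices are {Clio, Ione, Ashby, Brent}.

Clio, Ione, Ashby, Brent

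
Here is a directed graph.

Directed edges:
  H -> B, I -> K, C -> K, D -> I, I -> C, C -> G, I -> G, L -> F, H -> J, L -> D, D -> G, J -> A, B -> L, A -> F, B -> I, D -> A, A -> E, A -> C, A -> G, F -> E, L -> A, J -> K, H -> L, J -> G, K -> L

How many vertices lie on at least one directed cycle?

6

A vertex is on a directed cycle iff it belongs to a strongly connected component of size ≥ 2 (or has a self-loop).
The vertices on cycles are {A, C, D, I, K, L} — 6 in total.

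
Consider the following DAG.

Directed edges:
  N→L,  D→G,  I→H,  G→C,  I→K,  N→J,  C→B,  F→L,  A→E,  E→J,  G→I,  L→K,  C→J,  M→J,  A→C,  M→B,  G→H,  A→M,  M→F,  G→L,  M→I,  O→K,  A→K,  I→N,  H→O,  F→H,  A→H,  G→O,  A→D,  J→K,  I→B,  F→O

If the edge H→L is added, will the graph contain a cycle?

Adding H→L creates a cycle iff L can already reach H.
Explore from L: no path reaches H. The graph stays acyclic.

No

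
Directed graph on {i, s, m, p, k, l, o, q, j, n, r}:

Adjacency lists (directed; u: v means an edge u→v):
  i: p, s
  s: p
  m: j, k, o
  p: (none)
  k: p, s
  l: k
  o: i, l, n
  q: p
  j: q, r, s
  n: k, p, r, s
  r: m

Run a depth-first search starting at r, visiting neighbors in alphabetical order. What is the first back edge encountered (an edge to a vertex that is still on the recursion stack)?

j->r

DFS from r (visiting neighbors in alphabetical order); mark gray on enter, black on exit:
r gray
  m gray
    j gray
      q gray
        p gray
        p black
      q black
      j→r: r is gray → back edge
First back edge: j → r.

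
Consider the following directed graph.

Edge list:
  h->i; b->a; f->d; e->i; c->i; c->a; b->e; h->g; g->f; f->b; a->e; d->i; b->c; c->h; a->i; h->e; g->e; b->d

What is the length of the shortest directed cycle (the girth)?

5

For each vertex v, BFS finds the shortest path from v back to v.
The shortest such closed walk is g → f → b → c → h → g, length 5.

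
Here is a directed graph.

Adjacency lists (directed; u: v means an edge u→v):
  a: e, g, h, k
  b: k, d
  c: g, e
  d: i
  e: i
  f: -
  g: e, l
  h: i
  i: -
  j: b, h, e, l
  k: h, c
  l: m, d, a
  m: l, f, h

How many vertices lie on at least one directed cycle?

6

A vertex is on a directed cycle iff it belongs to a strongly connected component of size ≥ 2 (or has a self-loop).
The vertices on cycles are {a, c, g, k, l, m} — 6 in total.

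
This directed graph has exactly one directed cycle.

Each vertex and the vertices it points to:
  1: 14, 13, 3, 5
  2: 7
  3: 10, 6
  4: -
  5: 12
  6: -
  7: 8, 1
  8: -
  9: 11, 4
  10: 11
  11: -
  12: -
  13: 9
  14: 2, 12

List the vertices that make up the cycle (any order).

DFS with gray/black marking from 1:
1 gray
  14 gray
    2 gray
      7 gray
        8 gray
        8 black
        7→1: 1 is gray → back edge
Back edge closes the cycle 1 → 14 → 2 → 7 → 1; its vertices are {1, 2, 7, 14}.

1, 2, 7, 14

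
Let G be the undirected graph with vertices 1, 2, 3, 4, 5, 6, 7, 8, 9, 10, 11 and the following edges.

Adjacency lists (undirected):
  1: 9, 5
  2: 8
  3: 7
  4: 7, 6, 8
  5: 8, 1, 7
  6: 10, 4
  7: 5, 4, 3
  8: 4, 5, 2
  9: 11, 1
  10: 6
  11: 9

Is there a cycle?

DFS, tracking each vertex's parent; an edge to a visited non-parent vertex closes a cycle.
Start from 1:
visit 1 (parent –)
  visit 9 (parent 1)
    visit 11 (parent 9)
      11–9: parent, skip
    9–1: parent, skip
  visit 5 (parent 1)
    visit 8 (parent 5)
      visit 4 (parent 8)
        visit 7 (parent 4)
          7–5: 5 visited and ≠ parent → cycle
Cycle: 5 – 8 – 4 – 7 – 5.

Yes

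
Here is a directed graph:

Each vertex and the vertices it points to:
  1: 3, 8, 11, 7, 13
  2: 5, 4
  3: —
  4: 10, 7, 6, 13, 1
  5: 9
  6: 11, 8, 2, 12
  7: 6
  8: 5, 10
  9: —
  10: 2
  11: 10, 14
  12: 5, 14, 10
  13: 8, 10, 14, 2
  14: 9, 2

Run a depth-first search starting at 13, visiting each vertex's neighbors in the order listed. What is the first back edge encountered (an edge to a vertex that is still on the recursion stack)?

4->10

DFS from 13 (visiting each vertex's neighbors in the order listed); mark gray on enter, black on exit:
13 gray
  8 gray
    5 gray
      9 gray
      9 black
    5 black
    10 gray
      2 gray
        2→5: 5 black — skip
        4 gray
          4→10: 10 is gray → back edge
First back edge: 4 → 10.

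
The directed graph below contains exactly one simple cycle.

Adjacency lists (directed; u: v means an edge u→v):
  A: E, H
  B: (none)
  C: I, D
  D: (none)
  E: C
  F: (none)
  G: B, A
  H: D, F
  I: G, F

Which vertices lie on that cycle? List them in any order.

A, C, E, G, I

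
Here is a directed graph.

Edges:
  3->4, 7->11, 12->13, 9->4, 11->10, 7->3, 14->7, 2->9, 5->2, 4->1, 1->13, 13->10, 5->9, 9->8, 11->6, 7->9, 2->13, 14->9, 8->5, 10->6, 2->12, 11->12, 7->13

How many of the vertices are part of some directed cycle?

4

A vertex is on a directed cycle iff it belongs to a strongly connected component of size ≥ 2 (or has a self-loop).
The vertices on cycles are {2, 5, 8, 9} — 4 in total.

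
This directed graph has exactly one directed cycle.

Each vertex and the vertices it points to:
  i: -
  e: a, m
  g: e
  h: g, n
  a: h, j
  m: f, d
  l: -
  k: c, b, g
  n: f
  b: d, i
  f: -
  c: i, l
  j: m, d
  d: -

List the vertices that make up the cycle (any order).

DFS with gray/black marking from g:
g gray
  e gray
    a gray
      h gray
        h→g: g is gray → back edge
Back edge closes the cycle g → e → a → h → g; its vertices are {a, e, g, h}.

a, e, g, h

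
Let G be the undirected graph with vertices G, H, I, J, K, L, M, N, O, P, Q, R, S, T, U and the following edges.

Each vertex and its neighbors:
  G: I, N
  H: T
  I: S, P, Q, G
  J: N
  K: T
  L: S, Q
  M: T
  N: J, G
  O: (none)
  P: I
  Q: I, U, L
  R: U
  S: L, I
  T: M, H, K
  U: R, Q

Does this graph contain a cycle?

Yes

DFS, tracking each vertex's parent; an edge to a visited non-parent vertex closes a cycle.
Start from S:
visit S (parent –)
  visit L (parent S)
    L–S: parent, skip
    visit Q (parent L)
      visit I (parent Q)
        I–S: S visited and ≠ parent → cycle
Cycle: S – L – Q – I – S.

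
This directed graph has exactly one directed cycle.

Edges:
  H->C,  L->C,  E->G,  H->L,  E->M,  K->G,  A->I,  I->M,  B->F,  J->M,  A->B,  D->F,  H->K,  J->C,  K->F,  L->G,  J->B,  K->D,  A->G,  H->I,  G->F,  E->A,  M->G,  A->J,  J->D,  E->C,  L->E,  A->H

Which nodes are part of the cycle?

A, E, H, L

DFS with gray/black marking from A:
A gray
  J gray
    C gray
    C black
    D gray
      F gray
      F black
    D black
    B gray
      B→F: F black — skip
    B black
    M gray
      G gray
        G→F: F black — skip
      G black
    M black
  J black
  I gray
    I→M: M black — skip
  I black
  A→G: G black — skip
  H gray
    K gray
      K→G: G black — skip
      K→F: F black — skip
      K→D: D black — skip
    K black
    H→C: C black — skip
    L gray
      L→G: G black — skip
      L→C: C black — skip
      E gray
        E→G: G black — skip
        E→C: C black — skip
        E→M: M black — skip
        E→A: A is gray → back edge
Back edge closes the cycle A → H → L → E → A; its vertices are {A, E, H, L}.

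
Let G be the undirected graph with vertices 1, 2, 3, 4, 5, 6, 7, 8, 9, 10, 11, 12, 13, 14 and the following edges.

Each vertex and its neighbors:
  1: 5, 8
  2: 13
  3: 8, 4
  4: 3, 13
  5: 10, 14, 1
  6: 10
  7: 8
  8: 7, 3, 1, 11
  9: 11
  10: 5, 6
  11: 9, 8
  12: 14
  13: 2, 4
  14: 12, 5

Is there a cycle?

DFS, tracking each vertex's parent; an edge to a visited non-parent vertex closes a cycle.
Start from 4:
visit 4 (parent –)
  visit 3 (parent 4)
    visit 8 (parent 3)
      visit 7 (parent 8)
        7–8: parent, skip
      8–3: parent, skip
      visit 1 (parent 8)
        visit 5 (parent 1)
          visit 10 (parent 5)
            10–5: parent, skip
            visit 6 (parent 10)
              6–10: parent, skip
          visit 14 (parent 5)
            visit 12 (parent 14)
              12–14: parent, skip
            14–5: parent, skip
          5–1: parent, skip
        1–8: parent, skip
      visit 11 (parent 8)
        visit 9 (parent 11)
          9–11: parent, skip
        11–8: parent, skip
    3–4: parent, skip
  visit 13 (parent 4)
    visit 2 (parent 13)
      2–13: parent, skip
    13–4: parent, skip
No non-parent visited neighbor found — the graph is a forest.

No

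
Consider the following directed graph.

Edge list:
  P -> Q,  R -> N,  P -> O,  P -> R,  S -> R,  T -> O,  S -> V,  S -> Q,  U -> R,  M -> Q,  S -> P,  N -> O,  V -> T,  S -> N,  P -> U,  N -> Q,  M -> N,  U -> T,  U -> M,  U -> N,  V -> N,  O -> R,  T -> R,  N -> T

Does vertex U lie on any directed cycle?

U lies on a cycle iff there is a path from U back to itself.
Exploring from U, it never reaches itself; equivalently, its strongly connected component is a singleton.

No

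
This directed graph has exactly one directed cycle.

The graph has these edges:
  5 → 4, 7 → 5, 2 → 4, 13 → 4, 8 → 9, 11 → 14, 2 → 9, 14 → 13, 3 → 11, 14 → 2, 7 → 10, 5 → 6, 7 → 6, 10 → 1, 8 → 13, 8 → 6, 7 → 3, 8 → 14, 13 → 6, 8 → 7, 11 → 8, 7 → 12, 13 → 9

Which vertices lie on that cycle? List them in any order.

3, 7, 8, 11

DFS with gray/black marking from 7:
7 gray
  6 gray
  6 black
  12 gray
  12 black
  3 gray
    11 gray
      8 gray
        14 gray
          2 gray
            9 gray
            9 black
            4 gray
            4 black
          2 black
          13 gray
            13→6: 6 black — skip
            13→4: 4 black — skip
            13→9: 9 black — skip
          13 black
        14 black
        8→13: 13 black — skip
        8→6: 6 black — skip
        8→9: 9 black — skip
        8→7: 7 is gray → back edge
Back edge closes the cycle 7 → 3 → 11 → 8 → 7; its vertices are {3, 7, 8, 11}.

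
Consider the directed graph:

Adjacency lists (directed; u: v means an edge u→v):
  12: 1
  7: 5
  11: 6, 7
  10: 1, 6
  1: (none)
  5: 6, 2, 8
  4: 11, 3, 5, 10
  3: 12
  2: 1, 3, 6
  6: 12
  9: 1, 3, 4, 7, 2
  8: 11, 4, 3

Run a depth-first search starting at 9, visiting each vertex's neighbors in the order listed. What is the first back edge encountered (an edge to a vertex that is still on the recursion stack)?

DFS from 9 (visiting each vertex's neighbors in the order listed); mark gray on enter, black on exit:
9 gray
  1 gray
  1 black
  3 gray
    12 gray
      12→1: 1 black — skip
    12 black
  3 black
  4 gray
    11 gray
      6 gray
        6→12: 12 black — skip
      6 black
      7 gray
        5 gray
          5→6: 6 black — skip
          2 gray
            2→1: 1 black — skip
            2→3: 3 black — skip
            2→6: 6 black — skip
          2 black
          8 gray
            8→11: 11 is gray → back edge
First back edge: 8 → 11.

8->11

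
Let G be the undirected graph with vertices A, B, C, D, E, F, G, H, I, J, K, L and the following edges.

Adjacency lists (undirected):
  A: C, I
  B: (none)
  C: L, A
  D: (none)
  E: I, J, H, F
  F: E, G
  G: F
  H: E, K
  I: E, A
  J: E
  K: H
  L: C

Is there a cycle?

DFS, tracking each vertex's parent; an edge to a visited non-parent vertex closes a cycle.
Start from E:
visit E (parent –)
  visit I (parent E)
    I–E: parent, skip
    visit A (parent I)
      visit C (parent A)
        visit L (parent C)
          L–C: parent, skip
        C–A: parent, skip
      A–I: parent, skip
  visit J (parent E)
    J–E: parent, skip
  visit H (parent E)
    H–E: parent, skip
    visit K (parent H)
      K–H: parent, skip
  visit F (parent E)
    F–E: parent, skip
    visit G (parent F)
      G–F: parent, skip
visit B (parent –)
visit D (parent –)
No non-parent visited neighbor found — the graph is a forest.

No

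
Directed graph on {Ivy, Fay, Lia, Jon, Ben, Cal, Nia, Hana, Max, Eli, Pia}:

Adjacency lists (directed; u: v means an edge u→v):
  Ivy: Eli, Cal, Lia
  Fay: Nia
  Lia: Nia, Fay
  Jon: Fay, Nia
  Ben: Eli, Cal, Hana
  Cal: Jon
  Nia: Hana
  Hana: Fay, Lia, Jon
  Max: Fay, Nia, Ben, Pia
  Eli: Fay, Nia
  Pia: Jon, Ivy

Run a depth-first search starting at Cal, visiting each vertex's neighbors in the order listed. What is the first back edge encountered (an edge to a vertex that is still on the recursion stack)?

DFS from Cal (visiting each vertex's neighbors in the order listed); mark gray on enter, black on exit:
Cal gray
  Jon gray
    Fay gray
      Nia gray
        Hana gray
          Hana→Fay: Fay is gray → back edge
First back edge: Hana → Fay.

Hana→Fay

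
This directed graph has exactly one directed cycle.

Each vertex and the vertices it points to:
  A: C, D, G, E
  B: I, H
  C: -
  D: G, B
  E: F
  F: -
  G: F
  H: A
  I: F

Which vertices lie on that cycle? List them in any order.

DFS with gray/black marking from B:
B gray
  I gray
    F gray
    F black
  I black
  H gray
    A gray
      C gray
      C black
      D gray
        G gray
          G→F: F black — skip
        G black
        D→B: B is gray → back edge
Back edge closes the cycle B → H → A → D → B; its vertices are {A, B, D, H}.

A, B, D, H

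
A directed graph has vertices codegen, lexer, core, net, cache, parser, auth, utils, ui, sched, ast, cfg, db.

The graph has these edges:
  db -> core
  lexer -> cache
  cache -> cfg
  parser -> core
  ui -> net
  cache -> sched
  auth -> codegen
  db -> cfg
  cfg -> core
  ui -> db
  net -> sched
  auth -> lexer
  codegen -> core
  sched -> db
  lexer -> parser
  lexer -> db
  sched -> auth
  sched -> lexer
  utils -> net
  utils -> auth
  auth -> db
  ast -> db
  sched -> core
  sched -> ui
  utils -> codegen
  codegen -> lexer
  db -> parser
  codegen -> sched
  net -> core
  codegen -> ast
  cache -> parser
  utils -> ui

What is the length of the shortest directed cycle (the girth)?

3

For each vertex v, BFS finds the shortest path from v back to v.
The shortest such closed walk is auth → codegen → sched → auth, length 3.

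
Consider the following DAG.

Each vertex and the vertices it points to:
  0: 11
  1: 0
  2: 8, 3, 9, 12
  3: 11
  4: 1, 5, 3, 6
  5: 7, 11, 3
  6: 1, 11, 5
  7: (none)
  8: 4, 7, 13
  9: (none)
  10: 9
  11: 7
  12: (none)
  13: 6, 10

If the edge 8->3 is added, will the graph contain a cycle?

Adding 8→3 creates a cycle iff 3 can already reach 8.
Explore from 3: no path reaches 8. The graph stays acyclic.

No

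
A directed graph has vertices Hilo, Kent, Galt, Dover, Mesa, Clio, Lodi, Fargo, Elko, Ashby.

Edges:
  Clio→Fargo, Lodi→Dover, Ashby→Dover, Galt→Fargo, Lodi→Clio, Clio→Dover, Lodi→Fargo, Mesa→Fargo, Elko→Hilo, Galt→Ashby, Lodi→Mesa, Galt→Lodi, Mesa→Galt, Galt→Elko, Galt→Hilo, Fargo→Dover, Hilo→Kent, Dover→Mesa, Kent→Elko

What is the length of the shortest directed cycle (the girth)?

3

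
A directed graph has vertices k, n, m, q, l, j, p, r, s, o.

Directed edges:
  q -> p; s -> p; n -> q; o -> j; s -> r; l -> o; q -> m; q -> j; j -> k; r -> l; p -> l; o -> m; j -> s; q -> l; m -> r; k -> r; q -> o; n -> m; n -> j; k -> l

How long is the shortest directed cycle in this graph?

For each vertex v, BFS finds the shortest path from v back to v.
The shortest such closed walk is j → k → l → o → j, length 4.

4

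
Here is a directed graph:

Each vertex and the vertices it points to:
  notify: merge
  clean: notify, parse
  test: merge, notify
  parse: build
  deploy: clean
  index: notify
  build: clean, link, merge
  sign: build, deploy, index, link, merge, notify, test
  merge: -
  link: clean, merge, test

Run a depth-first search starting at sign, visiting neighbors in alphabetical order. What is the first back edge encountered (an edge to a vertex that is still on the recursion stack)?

DFS from sign (visiting neighbors in alphabetical order); mark gray on enter, black on exit:
sign gray
  build gray
    clean gray
      notify gray
        merge gray
        merge black
      notify black
      parse gray
        parse→build: build is gray → back edge
First back edge: parse → build.

parse->build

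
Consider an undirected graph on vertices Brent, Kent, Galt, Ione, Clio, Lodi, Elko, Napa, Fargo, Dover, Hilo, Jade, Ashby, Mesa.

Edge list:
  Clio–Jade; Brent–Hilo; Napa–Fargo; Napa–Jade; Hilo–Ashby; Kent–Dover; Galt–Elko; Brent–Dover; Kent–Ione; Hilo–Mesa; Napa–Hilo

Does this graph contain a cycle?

DFS, tracking each vertex's parent; an edge to a visited non-parent vertex closes a cycle.
Start from Brent:
visit Brent (parent –)
  visit Hilo (parent Brent)
    visit Ashby (parent Hilo)
      Ashby–Hilo: parent, skip
    visit Napa (parent Hilo)
      visit Fargo (parent Napa)
        Fargo–Napa: parent, skip
      Napa–Hilo: parent, skip
      visit Jade (parent Napa)
        visit Clio (parent Jade)
          Clio–Jade: parent, skip
        Jade–Napa: parent, skip
    visit Mesa (parent Hilo)
      Mesa–Hilo: parent, skip
    Hilo–Brent: parent, skip
  visit Dover (parent Brent)
    Dover–Brent: parent, skip
    visit Kent (parent Dover)
      visit Ione (parent Kent)
        Ione–Kent: parent, skip
      Kent–Dover: parent, skip
visit Galt (parent –)
  visit Elko (parent Galt)
    Elko–Galt: parent, skip
visit Lodi (parent –)
No non-parent visited neighbor found — the graph is a forest.

No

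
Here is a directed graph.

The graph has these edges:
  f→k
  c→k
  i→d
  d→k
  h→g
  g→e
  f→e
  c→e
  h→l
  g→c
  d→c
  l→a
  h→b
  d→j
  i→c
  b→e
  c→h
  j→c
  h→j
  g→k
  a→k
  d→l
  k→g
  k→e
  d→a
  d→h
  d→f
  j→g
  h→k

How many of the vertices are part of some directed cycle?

A vertex is on a directed cycle iff it belongs to a strongly connected component of size ≥ 2 (or has a self-loop).
The vertices on cycles are {a, c, g, h, j, k, l} — 7 in total.

7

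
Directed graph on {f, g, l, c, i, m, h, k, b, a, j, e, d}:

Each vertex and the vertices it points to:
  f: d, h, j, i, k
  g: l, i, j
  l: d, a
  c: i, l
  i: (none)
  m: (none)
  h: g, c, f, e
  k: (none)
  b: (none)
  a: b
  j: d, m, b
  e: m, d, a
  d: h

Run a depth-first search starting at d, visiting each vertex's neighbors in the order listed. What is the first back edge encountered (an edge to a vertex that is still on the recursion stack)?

l→d

DFS from d (visiting each vertex's neighbors in the order listed); mark gray on enter, black on exit:
d gray
  h gray
    g gray
      l gray
        l→d: d is gray → back edge
First back edge: l → d.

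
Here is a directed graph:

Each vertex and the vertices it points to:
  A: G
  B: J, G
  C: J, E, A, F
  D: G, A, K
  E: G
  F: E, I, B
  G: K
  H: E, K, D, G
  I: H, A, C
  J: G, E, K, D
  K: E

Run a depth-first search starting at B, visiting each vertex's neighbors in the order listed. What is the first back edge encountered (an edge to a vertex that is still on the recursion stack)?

DFS from B (visiting each vertex's neighbors in the order listed); mark gray on enter, black on exit:
B gray
  J gray
    G gray
      K gray
        E gray
          E→G: G is gray → back edge
First back edge: E → G.

E->G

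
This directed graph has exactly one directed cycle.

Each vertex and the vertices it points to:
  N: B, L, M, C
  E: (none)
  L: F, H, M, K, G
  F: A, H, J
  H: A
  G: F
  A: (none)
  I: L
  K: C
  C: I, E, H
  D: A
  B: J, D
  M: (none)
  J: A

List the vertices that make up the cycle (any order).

C, I, K, L

DFS with gray/black marking from L:
L gray
  F gray
    A gray
    A black
    H gray
      H→A: A black — skip
    H black
    J gray
      J→A: A black — skip
    J black
  F black
  L→H: H black — skip
  M gray
  M black
  K gray
    C gray
      I gray
        I→L: L is gray → back edge
Back edge closes the cycle L → K → C → I → L; its vertices are {C, I, K, L}.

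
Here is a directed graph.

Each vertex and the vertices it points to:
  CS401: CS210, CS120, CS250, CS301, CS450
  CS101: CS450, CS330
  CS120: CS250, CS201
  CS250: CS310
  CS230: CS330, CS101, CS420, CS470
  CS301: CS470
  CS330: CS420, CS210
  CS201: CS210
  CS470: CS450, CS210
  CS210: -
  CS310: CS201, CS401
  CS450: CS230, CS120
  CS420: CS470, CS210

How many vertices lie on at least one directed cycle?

11

A vertex is on a directed cycle iff it belongs to a strongly connected component of size ≥ 2 (or has a self-loop).
The vertices on cycles are {CS101, CS120, CS230, CS250, CS301, CS310, CS330, CS401, CS420, CS450, CS470} — 11 in total.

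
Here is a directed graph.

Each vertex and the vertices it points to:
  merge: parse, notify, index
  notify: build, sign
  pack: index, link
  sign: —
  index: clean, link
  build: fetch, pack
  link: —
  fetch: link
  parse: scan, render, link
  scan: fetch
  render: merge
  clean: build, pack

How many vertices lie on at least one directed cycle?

7

A vertex is on a directed cycle iff it belongs to a strongly connected component of size ≥ 2 (or has a self-loop).
The vertices on cycles are {pack, build, clean, index, merge, parse, render} — 7 in total.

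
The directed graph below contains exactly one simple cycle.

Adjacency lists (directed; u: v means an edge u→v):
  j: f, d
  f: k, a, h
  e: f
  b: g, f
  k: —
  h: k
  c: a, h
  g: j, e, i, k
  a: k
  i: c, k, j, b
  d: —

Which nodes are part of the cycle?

DFS with gray/black marking from g:
g gray
  j gray
    f gray
      k gray
      k black
      a gray
        a→k: k black — skip
      a black
      h gray
        h→k: k black — skip
      h black
    f black
    d gray
    d black
  j black
  e gray
    e→f: f black — skip
  e black
  i gray
    c gray
      c→a: a black — skip
      c→h: h black — skip
    c black
    i→k: k black — skip
    i→j: j black — skip
    b gray
      b→g: g is gray → back edge
Back edge closes the cycle g → i → b → g; its vertices are {b, g, i}.

b, g, i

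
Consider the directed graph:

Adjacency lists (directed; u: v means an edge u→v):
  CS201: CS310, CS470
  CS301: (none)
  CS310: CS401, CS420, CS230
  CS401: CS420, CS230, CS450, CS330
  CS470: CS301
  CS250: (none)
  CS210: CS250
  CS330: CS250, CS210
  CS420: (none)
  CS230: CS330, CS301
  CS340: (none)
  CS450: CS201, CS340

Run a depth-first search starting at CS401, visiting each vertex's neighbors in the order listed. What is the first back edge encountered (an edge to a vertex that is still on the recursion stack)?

CS310→CS401

DFS from CS401 (visiting each vertex's neighbors in the order listed); mark gray on enter, black on exit:
CS401 gray
  CS420 gray
  CS420 black
  CS230 gray
    CS330 gray
      CS250 gray
      CS250 black
      CS210 gray
        CS210→CS250: CS250 black — skip
      CS210 black
    CS330 black
    CS301 gray
    CS301 black
  CS230 black
  CS450 gray
    CS201 gray
      CS310 gray
        CS310→CS401: CS401 is gray → back edge
First back edge: CS310 → CS401.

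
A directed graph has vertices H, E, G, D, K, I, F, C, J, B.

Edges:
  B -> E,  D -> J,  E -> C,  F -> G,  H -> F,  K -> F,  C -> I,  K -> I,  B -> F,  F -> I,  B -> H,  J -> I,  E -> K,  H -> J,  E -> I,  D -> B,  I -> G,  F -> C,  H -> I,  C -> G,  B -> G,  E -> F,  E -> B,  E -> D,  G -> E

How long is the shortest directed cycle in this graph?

2

For each vertex v, BFS finds the shortest path from v back to v.
The shortest such closed walk is E → B → E, length 2.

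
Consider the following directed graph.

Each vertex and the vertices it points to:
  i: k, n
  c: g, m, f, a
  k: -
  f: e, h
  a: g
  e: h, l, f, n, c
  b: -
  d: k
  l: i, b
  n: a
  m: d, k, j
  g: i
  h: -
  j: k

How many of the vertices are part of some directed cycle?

7

A vertex is on a directed cycle iff it belongs to a strongly connected component of size ≥ 2 (or has a self-loop).
The vertices on cycles are {a, c, e, f, g, i, n} — 7 in total.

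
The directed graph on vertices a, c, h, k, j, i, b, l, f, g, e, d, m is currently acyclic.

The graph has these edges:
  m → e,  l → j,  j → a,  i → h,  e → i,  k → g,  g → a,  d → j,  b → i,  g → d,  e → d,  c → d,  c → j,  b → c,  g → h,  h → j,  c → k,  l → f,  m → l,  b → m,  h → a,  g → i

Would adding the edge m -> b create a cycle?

Yes

Adding m→b creates a cycle iff b can already reach m.
Path from b: b → m.
So b → … → m → b is a cycle.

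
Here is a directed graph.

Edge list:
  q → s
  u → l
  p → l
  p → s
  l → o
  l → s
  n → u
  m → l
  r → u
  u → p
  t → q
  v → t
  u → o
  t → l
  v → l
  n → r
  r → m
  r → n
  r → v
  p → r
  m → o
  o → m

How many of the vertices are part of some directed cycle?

A vertex is on a directed cycle iff it belongs to a strongly connected component of size ≥ 2 (or has a self-loop).
The vertices on cycles are {l, m, n, o, p, r, u} — 7 in total.

7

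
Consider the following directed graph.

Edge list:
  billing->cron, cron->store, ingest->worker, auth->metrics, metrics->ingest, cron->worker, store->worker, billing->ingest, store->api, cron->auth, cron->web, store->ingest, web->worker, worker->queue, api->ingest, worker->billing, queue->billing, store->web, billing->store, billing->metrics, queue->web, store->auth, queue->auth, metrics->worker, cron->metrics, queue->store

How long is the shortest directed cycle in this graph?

3

For each vertex v, BFS finds the shortest path from v back to v.
The shortest such closed walk is queue → web → worker → queue, length 3.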